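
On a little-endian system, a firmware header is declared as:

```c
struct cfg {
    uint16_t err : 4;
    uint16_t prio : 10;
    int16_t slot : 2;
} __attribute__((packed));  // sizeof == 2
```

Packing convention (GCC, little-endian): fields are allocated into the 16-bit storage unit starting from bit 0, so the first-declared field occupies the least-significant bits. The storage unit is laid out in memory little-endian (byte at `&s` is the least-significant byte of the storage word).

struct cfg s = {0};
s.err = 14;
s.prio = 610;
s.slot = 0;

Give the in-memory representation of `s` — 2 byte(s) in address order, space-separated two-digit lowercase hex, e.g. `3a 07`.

2e 26

[0+:4] err=14 & 0xf = 0xe; word=0x000e
[4+:10] prio=610 & 0x3ff = 0x262; word=0x262e
[14+:2] slot=0 & 0x3 = 0x0; word=0x262e
word = 0x262e → little-endian bytes:
  [0]=0x2e  [1]=0x26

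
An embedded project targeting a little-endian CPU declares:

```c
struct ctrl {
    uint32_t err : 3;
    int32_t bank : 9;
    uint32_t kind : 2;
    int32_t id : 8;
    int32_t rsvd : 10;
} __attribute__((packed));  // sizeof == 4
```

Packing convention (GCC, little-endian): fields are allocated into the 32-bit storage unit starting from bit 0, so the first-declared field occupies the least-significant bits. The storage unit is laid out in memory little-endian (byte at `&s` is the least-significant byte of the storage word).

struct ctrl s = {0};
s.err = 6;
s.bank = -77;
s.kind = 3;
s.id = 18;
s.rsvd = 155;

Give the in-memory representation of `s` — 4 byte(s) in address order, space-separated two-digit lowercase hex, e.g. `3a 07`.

[0+:3] err=6 & 0x7 = 0x6; word=0x00000006
[3+:9] bank=-77 & 0x1ff = 0x1b3; word=0x00000d9e
[12+:2] kind=3 & 0x3 = 0x3; word=0x00003d9e
[14+:8] id=18 & 0xff = 0x12; word=0x0004bd9e
[22+:10] rsvd=155 & 0x3ff = 0x9b; word=0x26c4bd9e
word = 0x26c4bd9e → little-endian bytes:
  [0]=0x9e  [1]=0xbd  [2]=0xc4  [3]=0x26

9e bd c4 26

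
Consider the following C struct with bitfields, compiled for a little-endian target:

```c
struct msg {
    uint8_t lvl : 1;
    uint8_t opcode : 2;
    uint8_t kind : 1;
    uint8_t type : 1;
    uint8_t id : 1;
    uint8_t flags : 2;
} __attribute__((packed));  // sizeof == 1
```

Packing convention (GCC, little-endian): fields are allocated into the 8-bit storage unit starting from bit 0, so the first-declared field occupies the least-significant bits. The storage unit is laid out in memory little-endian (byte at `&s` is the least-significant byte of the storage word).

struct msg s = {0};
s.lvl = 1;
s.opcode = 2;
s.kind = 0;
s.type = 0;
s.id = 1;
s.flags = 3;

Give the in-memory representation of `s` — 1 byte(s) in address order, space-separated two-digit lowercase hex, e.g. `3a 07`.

e5

lvl (1b) val=1 bits=0x1 at bit 0: 0x01
opcode (2b) val=2 bits=0x2 at bit 1: 0x05
kind (1b) val=0 bits=0x0 at bit 3: 0x05
type (1b) val=0 bits=0x0 at bit 4: 0x05
id (1b) val=1 bits=0x1 at bit 5: 0x25
flags (2b) val=3 bits=0x3 at bit 6: 0xe5
word = 0xe5 → little-endian bytes:
  [0]=0xe5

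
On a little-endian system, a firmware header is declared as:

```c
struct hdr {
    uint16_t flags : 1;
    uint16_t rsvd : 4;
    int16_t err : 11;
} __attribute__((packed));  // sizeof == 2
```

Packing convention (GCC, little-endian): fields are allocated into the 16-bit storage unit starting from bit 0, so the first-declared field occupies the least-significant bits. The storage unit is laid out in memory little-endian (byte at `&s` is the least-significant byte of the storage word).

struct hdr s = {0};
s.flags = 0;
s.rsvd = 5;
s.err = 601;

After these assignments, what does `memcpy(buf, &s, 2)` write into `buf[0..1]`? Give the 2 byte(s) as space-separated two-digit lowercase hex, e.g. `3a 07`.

flags:1 = 0 → 0x0 << 0 → word 0x0000
rsvd:4 = 5 → 0x5 << 1 → word 0x000a
err:11 = 601 → 0x259 << 5 → word 0x4b2a
word = 0x4b2a → little-endian bytes:
  [0]=0x2a  [1]=0x4b

2a 4b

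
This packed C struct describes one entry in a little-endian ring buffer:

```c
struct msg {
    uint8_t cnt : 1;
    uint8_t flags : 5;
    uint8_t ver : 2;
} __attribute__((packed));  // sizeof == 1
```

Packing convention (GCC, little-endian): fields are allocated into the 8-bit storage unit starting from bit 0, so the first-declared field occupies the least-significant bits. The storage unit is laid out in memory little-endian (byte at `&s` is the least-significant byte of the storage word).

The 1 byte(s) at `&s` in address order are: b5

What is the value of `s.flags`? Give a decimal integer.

[0]=0xb5 (little-endian) → word 0xb5
cnt [0+:1] = (word>>0) & 0x1 = 1
flags [1+:5] = (word>>1) & 0x1f = 26  ←
ver [6+:2] = (word>>6) & 0x3 = 2

26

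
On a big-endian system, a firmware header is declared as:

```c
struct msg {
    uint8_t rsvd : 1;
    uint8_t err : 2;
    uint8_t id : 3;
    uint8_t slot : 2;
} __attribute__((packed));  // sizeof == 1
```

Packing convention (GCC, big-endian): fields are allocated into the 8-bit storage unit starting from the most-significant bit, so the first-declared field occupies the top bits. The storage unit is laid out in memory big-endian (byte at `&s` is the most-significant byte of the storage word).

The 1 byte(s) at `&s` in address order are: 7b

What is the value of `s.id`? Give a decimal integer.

6

[0]=0x7b (big-endian) → word 0x7b
rsvd [7+:1] = (word>>7) & 0x1 = 0
err [5+:2] = (word>>5) & 0x3 = 3
id [2+:3] = (word>>2) & 0x7 = 6  ←
slot [0+:2] = (word>>0) & 0x3 = 3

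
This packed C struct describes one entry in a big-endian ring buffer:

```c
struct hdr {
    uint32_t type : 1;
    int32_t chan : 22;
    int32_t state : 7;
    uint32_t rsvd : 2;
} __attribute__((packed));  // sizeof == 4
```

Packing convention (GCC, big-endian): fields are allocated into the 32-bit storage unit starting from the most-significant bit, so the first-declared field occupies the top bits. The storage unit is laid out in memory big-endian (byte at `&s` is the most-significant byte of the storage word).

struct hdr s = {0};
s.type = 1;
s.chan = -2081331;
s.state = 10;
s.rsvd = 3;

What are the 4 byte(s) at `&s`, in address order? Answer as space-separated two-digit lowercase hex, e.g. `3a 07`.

[31+:1] type=1 & 0x1 = 0x1; word=0x80000000
[9+:22] chan=-2081331 & 0x3fffff = 0x203dcd; word=0xc07b9a00
[2+:7] state=10 & 0x7f = 0xa; word=0xc07b9a28
[0+:2] rsvd=3 & 0x3 = 0x3; word=0xc07b9a2b
word = 0xc07b9a2b → big-endian bytes:
  [0]=0xc0  [1]=0x7b  [2]=0x9a  [3]=0x2b

c0 7b 9a 2b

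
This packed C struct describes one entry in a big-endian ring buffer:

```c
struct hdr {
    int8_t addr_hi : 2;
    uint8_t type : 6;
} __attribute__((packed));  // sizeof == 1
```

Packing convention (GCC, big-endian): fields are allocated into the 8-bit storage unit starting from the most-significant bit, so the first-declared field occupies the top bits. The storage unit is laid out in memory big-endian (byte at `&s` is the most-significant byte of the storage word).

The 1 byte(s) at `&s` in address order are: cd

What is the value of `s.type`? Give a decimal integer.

[0]=0xcd (big-endian) → word 0xcd
addr_hi [6+:2] = (word>>6) & 0x3 = 3
type [0+:6] = (word>>0) & 0x3f = 13  ←

13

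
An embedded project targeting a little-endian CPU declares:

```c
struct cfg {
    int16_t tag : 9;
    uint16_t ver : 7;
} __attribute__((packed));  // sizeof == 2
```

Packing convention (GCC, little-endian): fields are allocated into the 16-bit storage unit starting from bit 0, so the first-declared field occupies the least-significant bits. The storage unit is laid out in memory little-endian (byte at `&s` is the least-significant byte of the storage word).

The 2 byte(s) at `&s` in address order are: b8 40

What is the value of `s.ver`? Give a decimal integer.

[0]=0xb8 [1]=0x40 (little-endian) → word 0x40b8
tag [0+:9] = (word>>0) & 0x1ff = 184
ver [9+:7] = (word>>9) & 0x7f = 32  ←

32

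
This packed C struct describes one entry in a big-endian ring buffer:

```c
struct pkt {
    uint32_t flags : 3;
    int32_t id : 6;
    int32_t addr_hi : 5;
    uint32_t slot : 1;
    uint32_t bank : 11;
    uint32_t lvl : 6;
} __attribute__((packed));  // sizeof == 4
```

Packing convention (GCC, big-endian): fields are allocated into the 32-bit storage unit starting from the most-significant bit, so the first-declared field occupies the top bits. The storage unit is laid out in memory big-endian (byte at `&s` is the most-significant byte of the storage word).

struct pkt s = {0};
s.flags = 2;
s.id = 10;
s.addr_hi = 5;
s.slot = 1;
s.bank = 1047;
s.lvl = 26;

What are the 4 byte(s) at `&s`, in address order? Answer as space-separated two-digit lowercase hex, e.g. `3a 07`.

flags:3 = 2 → 0x2 << 29 → word 0x40000000
id:6 = 10 → 0xa << 23 → word 0x45000000
addr_hi:5 = 5 → 0x5 << 18 → word 0x45140000
slot:1 = 1 → 0x1 << 17 → word 0x45160000
bank:11 = 1047 → 0x417 << 6 → word 0x451705c0
lvl:6 = 26 → 0x1a << 0 → word 0x451705da
word = 0x451705da → big-endian bytes:
  [0]=0x45  [1]=0x17  [2]=0x05  [3]=0xda

45 17 05 da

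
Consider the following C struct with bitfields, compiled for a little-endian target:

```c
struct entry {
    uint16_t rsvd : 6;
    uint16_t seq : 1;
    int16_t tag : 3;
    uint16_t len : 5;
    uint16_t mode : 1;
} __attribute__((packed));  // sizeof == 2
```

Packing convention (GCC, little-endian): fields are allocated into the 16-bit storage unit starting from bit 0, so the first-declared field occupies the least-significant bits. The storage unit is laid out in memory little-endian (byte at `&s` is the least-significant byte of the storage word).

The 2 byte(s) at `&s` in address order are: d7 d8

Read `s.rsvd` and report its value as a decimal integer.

23

[0]=0xd7 [1]=0xd8 (little-endian) → word 0xd8d7
rsvd:6 @ bit 0 → (0xd8d7>>0)&0x3f = 0x17  ←
seq:1 @ bit 6 → (0xd8d7>>6)&0x1 = 0x1
tag:3 @ bit 7 → (0xd8d7>>7)&0x7 = 0x1
len:5 @ bit 10 → (0xd8d7>>10)&0x1f = 0x16
mode:1 @ bit 15 → (0xd8d7>>15)&0x1 = 0x1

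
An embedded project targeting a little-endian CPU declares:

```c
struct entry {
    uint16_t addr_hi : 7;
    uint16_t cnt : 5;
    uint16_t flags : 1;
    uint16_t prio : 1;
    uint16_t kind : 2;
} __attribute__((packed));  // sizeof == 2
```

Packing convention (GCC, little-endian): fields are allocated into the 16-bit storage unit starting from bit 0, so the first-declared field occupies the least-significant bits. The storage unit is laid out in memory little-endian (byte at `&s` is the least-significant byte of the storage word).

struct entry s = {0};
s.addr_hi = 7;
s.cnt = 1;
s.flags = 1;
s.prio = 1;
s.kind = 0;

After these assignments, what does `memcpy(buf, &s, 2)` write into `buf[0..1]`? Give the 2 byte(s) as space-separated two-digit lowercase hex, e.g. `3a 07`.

87 30

addr_hi:7 = 7 → 0x7 << 0 → word 0x0007
cnt:5 = 1 → 0x1 << 7 → word 0x0087
flags:1 = 1 → 0x1 << 12 → word 0x1087
prio:1 = 1 → 0x1 << 13 → word 0x3087
kind:2 = 0 → 0x0 << 14 → word 0x3087
word = 0x3087 → little-endian bytes:
  [0]=0x87  [1]=0x30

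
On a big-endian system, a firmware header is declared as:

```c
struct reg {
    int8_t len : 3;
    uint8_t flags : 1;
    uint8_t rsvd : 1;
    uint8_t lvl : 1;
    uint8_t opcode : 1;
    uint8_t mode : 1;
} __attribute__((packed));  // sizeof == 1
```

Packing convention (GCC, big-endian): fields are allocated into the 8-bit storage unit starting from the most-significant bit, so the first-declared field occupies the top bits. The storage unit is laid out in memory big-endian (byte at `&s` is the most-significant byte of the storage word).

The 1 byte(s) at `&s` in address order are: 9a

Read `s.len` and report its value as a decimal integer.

[0]=0x9a (big-endian) → word 0x9a
len:3 @ bit 5 → (0x9a>>5)&0x7 = 0x4  ←
flags:1 @ bit 4 → (0x9a>>4)&0x1 = 0x1
rsvd:1 @ bit 3 → (0x9a>>3)&0x1 = 0x1
lvl:1 @ bit 2 → (0x9a>>2)&0x1 = 0x0
opcode:1 @ bit 1 → (0x9a>>1)&0x1 = 0x1
mode:1 @ bit 0 → (0x9a>>0)&0x1 = 0x0
len signed 3b, MSB=1: 4 - 8 = -4

-4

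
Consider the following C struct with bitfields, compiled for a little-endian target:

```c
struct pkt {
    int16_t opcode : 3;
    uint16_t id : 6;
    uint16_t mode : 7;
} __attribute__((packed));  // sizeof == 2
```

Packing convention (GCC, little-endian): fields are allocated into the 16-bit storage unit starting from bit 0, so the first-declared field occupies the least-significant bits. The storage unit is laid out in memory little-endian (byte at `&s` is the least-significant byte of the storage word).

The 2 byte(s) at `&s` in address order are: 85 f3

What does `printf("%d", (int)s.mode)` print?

121

[0]=0x85 [1]=0xf3 (little-endian) → word 0xf385
opcode:3 @ bit 0 → (0xf385>>0)&0x7 = 0x5
id:6 @ bit 3 → (0xf385>>3)&0x3f = 0x30
mode:7 @ bit 9 → (0xf385>>9)&0x7f = 0x79  ←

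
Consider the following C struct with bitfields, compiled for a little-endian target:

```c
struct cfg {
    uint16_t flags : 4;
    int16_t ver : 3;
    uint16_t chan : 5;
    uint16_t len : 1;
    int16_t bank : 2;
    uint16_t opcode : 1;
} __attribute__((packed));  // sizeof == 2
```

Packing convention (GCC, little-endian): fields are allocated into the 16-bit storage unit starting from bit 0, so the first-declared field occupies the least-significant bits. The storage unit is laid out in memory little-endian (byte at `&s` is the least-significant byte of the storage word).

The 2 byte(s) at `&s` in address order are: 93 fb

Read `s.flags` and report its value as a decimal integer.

3

[0]=0x93 [1]=0xfb (little-endian) → word 0xfb93
flags [0+:4] = (word>>0) & 0xf = 3  ←
ver [4+:3] = (word>>4) & 0x7 = 1
chan [7+:5] = (word>>7) & 0x1f = 23
len [12+:1] = (word>>12) & 0x1 = 1
bank [13+:2] = (word>>13) & 0x3 = 3
opcode [15+:1] = (word>>15) & 0x1 = 1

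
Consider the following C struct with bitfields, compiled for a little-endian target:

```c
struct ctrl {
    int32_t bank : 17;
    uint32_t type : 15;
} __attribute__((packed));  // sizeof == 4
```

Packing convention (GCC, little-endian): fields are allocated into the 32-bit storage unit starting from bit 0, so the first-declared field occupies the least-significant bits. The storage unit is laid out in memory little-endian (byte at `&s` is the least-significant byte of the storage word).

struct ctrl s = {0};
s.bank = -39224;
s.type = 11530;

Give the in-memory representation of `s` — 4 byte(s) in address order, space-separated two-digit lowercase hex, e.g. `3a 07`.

c8 66 15 5a

bank (17b) val=-39224 bits=0x166c8 at bit 0: 0x000166c8
type (15b) val=11530 bits=0x2d0a at bit 17: 0x5a1566c8
word = 0x5a1566c8 → little-endian bytes:
  [0]=0xc8  [1]=0x66  [2]=0x15  [3]=0x5a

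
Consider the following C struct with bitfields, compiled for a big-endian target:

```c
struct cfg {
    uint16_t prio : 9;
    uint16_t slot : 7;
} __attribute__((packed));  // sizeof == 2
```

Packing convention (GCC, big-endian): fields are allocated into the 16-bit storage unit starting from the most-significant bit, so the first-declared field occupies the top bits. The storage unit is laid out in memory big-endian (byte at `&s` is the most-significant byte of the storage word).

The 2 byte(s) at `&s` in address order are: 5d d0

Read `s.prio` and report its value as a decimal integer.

[0]=0x5d [1]=0xd0 (big-endian) → word 0x5dd0
prio [7+:9] = (word>>7) & 0x1ff = 187  ←
slot [0+:7] = (word>>0) & 0x7f = 80

187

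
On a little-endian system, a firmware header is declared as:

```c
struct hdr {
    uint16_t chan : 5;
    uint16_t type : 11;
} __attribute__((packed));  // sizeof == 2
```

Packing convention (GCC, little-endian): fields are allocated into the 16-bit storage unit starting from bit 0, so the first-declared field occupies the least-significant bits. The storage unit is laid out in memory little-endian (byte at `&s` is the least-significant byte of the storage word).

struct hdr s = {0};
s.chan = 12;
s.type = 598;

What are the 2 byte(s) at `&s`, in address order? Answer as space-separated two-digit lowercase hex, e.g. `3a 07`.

cc 4a

chan (5b) val=12 bits=0xc at bit 0: 0x000c
type (11b) val=598 bits=0x256 at bit 5: 0x4acc
word = 0x4acc → little-endian bytes:
  [0]=0xcc  [1]=0x4a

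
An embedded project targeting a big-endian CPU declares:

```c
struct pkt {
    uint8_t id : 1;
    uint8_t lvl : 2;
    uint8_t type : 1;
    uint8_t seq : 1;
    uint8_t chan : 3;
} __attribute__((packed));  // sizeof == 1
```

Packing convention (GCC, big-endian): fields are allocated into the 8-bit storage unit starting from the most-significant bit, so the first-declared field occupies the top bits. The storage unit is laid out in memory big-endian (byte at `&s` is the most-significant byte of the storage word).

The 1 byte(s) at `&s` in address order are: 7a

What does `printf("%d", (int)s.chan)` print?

[0]=0x7a (big-endian) → word 0x7a
id [7+:1] = (word>>7) & 0x1 = 0
lvl [5+:2] = (word>>5) & 0x3 = 3
type [4+:1] = (word>>4) & 0x1 = 1
seq [3+:1] = (word>>3) & 0x1 = 1
chan [0+:3] = (word>>0) & 0x7 = 2  ←

2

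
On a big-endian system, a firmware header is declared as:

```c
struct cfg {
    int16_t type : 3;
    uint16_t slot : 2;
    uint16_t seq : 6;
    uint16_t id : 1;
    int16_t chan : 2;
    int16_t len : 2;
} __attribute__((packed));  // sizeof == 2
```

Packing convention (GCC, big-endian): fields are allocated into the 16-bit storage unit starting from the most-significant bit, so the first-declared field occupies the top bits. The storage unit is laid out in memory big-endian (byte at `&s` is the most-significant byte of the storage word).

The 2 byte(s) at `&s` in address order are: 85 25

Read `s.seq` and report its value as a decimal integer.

41

[0]=0x85 [1]=0x25 (big-endian) → word 0x8525
type:3 @ bit 13 → (0x8525>>13)&0x7 = 0x4
slot:2 @ bit 11 → (0x8525>>11)&0x3 = 0x0
seq:6 @ bit 5 → (0x8525>>5)&0x3f = 0x29  ←
id:1 @ bit 4 → (0x8525>>4)&0x1 = 0x0
chan:2 @ bit 2 → (0x8525>>2)&0x3 = 0x1
len:2 @ bit 0 → (0x8525>>0)&0x3 = 0x1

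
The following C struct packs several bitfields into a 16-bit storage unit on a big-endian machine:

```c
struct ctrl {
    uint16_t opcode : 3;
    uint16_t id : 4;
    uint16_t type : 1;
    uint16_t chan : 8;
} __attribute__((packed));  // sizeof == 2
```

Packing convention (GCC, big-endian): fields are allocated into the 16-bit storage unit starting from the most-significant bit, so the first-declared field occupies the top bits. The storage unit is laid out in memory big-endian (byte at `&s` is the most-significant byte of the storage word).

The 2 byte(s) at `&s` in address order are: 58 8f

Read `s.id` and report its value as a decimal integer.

12

[0]=0x58 [1]=0x8f (big-endian) → word 0x588f
opcode:3 @ bit 13 → (0x588f>>13)&0x7 = 0x2
id:4 @ bit 9 → (0x588f>>9)&0xf = 0xc  ←
type:1 @ bit 8 → (0x588f>>8)&0x1 = 0x0
chan:8 @ bit 0 → (0x588f>>0)&0xff = 0x8f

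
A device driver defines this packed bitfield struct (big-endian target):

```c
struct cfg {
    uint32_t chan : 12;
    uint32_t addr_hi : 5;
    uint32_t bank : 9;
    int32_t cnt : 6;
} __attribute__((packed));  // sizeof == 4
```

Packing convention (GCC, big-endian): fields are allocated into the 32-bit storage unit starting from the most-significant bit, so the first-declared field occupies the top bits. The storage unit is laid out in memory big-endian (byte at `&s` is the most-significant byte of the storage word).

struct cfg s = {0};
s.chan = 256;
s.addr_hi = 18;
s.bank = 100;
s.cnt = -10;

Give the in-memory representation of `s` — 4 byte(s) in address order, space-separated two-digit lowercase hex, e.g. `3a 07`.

chan (12b) val=256 bits=0x100 at bit 20: 0x10000000
addr_hi (5b) val=18 bits=0x12 at bit 15: 0x10090000
bank (9b) val=100 bits=0x64 at bit 6: 0x10091900
cnt (6b) val=-10 bits=0x36 at bit 0: 0x10091936
word = 0x10091936 → big-endian bytes:
  [0]=0x10  [1]=0x09  [2]=0x19  [3]=0x36

10 09 19 36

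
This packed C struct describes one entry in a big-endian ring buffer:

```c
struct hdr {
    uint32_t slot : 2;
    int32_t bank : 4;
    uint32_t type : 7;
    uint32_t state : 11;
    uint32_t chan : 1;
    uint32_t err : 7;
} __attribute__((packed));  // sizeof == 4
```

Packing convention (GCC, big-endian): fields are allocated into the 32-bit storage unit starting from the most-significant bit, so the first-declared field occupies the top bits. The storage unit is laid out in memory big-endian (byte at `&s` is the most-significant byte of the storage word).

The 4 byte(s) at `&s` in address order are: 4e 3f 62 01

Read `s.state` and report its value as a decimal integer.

1890

[0]=0x4e [1]=0x3f [2]=0x62 [3]=0x01 (big-endian) → word 0x4e3f6201
slot:2 @ bit 30 → (0x4e3f6201>>30)&0x3 = 0x1
bank:4 @ bit 26 → (0x4e3f6201>>26)&0xf = 0x3
type:7 @ bit 19 → (0x4e3f6201>>19)&0x7f = 0x47
state:11 @ bit 8 → (0x4e3f6201>>8)&0x7ff = 0x762  ←
chan:1 @ bit 7 → (0x4e3f6201>>7)&0x1 = 0x0
err:7 @ bit 0 → (0x4e3f6201>>0)&0x7f = 0x1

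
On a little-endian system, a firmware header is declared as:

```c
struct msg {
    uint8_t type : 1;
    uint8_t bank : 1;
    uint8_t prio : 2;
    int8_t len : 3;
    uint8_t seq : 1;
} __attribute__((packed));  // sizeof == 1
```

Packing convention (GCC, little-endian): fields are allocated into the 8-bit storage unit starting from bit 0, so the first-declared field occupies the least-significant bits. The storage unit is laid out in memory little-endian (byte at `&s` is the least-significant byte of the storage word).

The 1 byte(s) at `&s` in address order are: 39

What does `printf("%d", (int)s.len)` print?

[0]=0x39 (little-endian) → word 0x39
type [0+:1] = (word>>0) & 0x1 = 1
bank [1+:1] = (word>>1) & 0x1 = 0
prio [2+:2] = (word>>2) & 0x3 = 2
len [4+:3] = (word>>4) & 0x7 = 3  ←
seq [7+:1] = (word>>7) & 0x1 = 0
len signed 3b, MSB=0: value = 3

3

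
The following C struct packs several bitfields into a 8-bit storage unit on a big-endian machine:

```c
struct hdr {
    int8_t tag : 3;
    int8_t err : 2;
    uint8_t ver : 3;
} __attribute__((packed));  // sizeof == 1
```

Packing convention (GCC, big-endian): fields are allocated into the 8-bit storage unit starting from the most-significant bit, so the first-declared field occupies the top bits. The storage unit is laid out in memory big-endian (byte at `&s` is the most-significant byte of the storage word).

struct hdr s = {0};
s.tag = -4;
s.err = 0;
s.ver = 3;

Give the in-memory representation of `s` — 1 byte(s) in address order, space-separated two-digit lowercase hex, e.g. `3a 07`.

tag (3b) val=-4 bits=0x4 at bit 5: 0x80
err (2b) val=0 bits=0x0 at bit 3: 0x80
ver (3b) val=3 bits=0x3 at bit 0: 0x83
word = 0x83 → big-endian bytes:
  [0]=0x83

83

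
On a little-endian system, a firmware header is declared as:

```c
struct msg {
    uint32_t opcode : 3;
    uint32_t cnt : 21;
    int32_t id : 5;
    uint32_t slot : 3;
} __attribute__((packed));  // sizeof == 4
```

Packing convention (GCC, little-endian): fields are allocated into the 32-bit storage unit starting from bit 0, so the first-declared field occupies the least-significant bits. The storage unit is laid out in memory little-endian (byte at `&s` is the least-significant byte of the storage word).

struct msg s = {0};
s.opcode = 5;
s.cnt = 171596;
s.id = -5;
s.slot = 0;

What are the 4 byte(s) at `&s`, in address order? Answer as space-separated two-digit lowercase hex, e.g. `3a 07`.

opcode:3 = 5 → 0x5 << 0 → word 0x00000005
cnt:21 = 171596 → 0x29e4c << 3 → word 0x0014f265
id:5 = -5 → 0x1b << 24 → word 0x1b14f265
slot:3 = 0 → 0x0 << 29 → word 0x1b14f265
word = 0x1b14f265 → little-endian bytes:
  [0]=0x65  [1]=0xf2  [2]=0x14  [3]=0x1b

65 f2 14 1b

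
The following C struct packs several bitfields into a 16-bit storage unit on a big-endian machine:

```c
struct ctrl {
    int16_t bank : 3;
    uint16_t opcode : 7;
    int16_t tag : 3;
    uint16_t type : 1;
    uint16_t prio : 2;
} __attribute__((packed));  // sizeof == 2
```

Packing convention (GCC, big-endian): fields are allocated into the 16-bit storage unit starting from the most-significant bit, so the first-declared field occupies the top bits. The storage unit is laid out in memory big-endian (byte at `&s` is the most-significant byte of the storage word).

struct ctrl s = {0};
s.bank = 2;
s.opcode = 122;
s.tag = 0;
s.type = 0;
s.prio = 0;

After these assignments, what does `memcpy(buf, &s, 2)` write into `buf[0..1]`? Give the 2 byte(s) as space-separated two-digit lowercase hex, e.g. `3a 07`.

5e 80

bank:3 = 2 → 0x2 << 13 → word 0x4000
opcode:7 = 122 → 0x7a << 6 → word 0x5e80
tag:3 = 0 → 0x0 << 3 → word 0x5e80
type:1 = 0 → 0x0 << 2 → word 0x5e80
prio:2 = 0 → 0x0 << 0 → word 0x5e80
word = 0x5e80 → big-endian bytes:
  [0]=0x5e  [1]=0x80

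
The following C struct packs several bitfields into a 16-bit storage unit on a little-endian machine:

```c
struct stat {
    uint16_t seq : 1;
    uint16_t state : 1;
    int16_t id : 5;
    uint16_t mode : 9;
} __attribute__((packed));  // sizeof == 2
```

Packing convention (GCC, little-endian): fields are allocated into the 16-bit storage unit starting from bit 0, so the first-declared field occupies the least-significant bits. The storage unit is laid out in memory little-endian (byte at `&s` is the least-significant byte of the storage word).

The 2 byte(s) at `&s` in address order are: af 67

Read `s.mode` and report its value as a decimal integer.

207

[0]=0xaf [1]=0x67 (little-endian) → word 0x67af
seq:1 @ bit 0 → (0x67af>>0)&0x1 = 0x1
state:1 @ bit 1 → (0x67af>>1)&0x1 = 0x1
id:5 @ bit 2 → (0x67af>>2)&0x1f = 0xb
mode:9 @ bit 7 → (0x67af>>7)&0x1ff = 0xcf  ←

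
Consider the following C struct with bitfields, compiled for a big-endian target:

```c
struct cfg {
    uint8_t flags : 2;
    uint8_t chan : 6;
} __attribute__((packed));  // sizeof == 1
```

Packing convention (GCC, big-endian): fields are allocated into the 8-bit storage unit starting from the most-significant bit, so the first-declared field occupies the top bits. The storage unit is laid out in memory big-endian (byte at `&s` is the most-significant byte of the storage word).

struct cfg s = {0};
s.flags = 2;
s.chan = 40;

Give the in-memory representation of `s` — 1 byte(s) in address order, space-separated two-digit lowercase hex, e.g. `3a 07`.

flags:2 = 2 → 0x2 << 6 → word 0x80
chan:6 = 40 → 0x28 << 0 → word 0xa8
word = 0xa8 → big-endian bytes:
  [0]=0xa8

a8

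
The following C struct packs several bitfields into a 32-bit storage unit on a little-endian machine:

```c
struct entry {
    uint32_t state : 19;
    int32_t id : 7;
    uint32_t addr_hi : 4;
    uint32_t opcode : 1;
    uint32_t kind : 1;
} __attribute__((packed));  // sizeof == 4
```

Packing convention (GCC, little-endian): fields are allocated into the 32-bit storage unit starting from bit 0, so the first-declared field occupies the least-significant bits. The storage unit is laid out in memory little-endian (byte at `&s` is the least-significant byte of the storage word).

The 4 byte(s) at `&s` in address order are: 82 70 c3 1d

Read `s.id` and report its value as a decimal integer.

[0]=0x82 [1]=0x70 [2]=0xc3 [3]=0x1d (little-endian) → word 0x1dc37082
state [0+:19] = (word>>0) & 0x7ffff = 225410
id [19+:7] = (word>>19) & 0x7f = 56  ←
addr_hi [26+:4] = (word>>26) & 0xf = 7
opcode [30+:1] = (word>>30) & 0x1 = 0
kind [31+:1] = (word>>31) & 0x1 = 0
id signed 7b, MSB=0: value = 56

56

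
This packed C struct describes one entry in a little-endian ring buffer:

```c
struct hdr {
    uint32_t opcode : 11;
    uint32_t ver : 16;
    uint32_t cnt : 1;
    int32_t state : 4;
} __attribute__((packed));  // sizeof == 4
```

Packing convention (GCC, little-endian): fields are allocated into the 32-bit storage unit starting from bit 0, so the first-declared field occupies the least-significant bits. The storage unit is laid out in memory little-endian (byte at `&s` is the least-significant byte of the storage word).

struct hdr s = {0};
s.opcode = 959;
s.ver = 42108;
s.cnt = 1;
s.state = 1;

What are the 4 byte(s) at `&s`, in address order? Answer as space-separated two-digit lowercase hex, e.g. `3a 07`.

bf e3 23 1d

[0+:11] opcode=959 & 0x7ff = 0x3bf; word=0x000003bf
[11+:16] ver=42108 & 0xffff = 0xa47c; word=0x0523e3bf
[27+:1] cnt=1 & 0x1 = 0x1; word=0x0d23e3bf
[28+:4] state=1 & 0xf = 0x1; word=0x1d23e3bf
word = 0x1d23e3bf → little-endian bytes:
  [0]=0xbf  [1]=0xe3  [2]=0x23  [3]=0x1d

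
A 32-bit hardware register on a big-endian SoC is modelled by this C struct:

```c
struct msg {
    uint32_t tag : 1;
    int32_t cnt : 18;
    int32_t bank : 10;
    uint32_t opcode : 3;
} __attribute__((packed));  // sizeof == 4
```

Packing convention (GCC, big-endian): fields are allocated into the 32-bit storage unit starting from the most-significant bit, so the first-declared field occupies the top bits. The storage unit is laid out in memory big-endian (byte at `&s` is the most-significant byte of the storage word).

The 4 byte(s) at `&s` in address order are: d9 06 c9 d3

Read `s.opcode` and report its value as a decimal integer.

3

[0]=0xd9 [1]=0x06 [2]=0xc9 [3]=0xd3 (big-endian) → word 0xd906c9d3
tag [31+:1] = (word>>31) & 0x1 = 1
cnt [13+:18] = (word>>13) & 0x3ffff = 182326
bank [3+:10] = (word>>3) & 0x3ff = 314
opcode [0+:3] = (word>>0) & 0x7 = 3  ←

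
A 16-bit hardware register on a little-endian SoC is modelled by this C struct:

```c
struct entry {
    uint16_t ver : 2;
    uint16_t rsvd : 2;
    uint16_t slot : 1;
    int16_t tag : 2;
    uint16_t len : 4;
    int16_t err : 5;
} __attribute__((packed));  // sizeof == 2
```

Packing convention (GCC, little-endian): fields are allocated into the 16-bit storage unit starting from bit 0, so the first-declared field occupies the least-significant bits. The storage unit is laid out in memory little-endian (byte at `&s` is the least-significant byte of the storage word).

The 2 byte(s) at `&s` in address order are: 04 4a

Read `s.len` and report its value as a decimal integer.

4

[0]=0x04 [1]=0x4a (little-endian) → word 0x4a04
ver [0+:2] = (word>>0) & 0x3 = 0
rsvd [2+:2] = (word>>2) & 0x3 = 1
slot [4+:1] = (word>>4) & 0x1 = 0
tag [5+:2] = (word>>5) & 0x3 = 0
len [7+:4] = (word>>7) & 0xf = 4  ←
err [11+:5] = (word>>11) & 0x1f = 9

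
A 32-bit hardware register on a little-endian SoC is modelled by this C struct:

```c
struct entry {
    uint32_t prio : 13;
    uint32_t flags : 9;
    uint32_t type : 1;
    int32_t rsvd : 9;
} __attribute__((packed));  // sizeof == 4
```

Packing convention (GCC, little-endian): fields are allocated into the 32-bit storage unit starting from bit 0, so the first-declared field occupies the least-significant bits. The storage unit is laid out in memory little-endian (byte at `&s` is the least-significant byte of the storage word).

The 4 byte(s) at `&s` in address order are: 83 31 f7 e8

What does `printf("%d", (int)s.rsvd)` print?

[0]=0x83 [1]=0x31 [2]=0xf7 [3]=0xe8 (little-endian) → word 0xe8f73183
prio [0+:13] = (word>>0) & 0x1fff = 4483
flags [13+:9] = (word>>13) & 0x1ff = 441
type [22+:1] = (word>>22) & 0x1 = 1
rsvd [23+:9] = (word>>23) & 0x1ff = 465  ←
rsvd signed 9b, MSB=1: 465 - 512 = -47

-47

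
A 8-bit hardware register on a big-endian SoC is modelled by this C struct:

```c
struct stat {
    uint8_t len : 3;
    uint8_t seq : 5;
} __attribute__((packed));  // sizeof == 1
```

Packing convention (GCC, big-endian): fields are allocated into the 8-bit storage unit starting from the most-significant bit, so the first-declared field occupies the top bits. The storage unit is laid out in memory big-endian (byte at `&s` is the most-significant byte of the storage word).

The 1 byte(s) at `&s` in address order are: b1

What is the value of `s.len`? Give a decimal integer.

5

[0]=0xb1 (big-endian) → word 0xb1
len:3 @ bit 5 → (0xb1>>5)&0x7 = 0x5  ←
seq:5 @ bit 0 → (0xb1>>0)&0x1f = 0x11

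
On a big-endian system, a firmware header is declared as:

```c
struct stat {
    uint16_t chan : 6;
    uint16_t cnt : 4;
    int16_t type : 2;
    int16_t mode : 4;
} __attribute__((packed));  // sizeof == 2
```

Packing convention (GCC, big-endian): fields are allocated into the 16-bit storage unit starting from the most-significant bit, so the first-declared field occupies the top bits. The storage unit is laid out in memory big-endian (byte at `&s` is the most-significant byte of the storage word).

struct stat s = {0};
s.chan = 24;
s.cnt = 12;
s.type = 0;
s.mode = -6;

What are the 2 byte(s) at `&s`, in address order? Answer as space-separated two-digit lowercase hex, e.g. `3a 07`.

63 0a

[10+:6] chan=24 & 0x3f = 0x18; word=0x6000
[6+:4] cnt=12 & 0xf = 0xc; word=0x6300
[4+:2] type=0 & 0x3 = 0x0; word=0x6300
[0+:4] mode=-6 & 0xf = 0xa; word=0x630a
word = 0x630a → big-endian bytes:
  [0]=0x63  [1]=0x0a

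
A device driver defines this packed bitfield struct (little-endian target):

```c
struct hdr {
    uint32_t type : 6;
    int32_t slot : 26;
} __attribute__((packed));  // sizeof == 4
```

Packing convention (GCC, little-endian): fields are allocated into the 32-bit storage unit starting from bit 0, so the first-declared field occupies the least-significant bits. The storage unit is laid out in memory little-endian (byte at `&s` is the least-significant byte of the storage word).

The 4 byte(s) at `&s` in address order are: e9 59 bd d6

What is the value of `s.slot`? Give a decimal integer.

-10816153

[0]=0xe9 [1]=0x59 [2]=0xbd [3]=0xd6 (little-endian) → word 0xd6bd59e9
type:6 @ bit 0 → (0xd6bd59e9>>0)&0x3f = 0x29
slot:26 @ bit 6 → (0xd6bd59e9>>6)&0x3ffffff = 0x35af567  ←
slot signed 26b, MSB=1: 56292711 - 67108864 = -10816153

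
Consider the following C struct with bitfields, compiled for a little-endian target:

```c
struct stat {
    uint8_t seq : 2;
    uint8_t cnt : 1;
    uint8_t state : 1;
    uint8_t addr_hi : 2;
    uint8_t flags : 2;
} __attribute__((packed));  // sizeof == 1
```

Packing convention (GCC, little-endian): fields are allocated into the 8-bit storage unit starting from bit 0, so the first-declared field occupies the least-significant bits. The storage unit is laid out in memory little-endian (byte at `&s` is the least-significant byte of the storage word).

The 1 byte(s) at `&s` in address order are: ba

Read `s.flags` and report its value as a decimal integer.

2

[0]=0xba (little-endian) → word 0xba
seq:2 @ bit 0 → (0xba>>0)&0x3 = 0x2
cnt:1 @ bit 2 → (0xba>>2)&0x1 = 0x0
state:1 @ bit 3 → (0xba>>3)&0x1 = 0x1
addr_hi:2 @ bit 4 → (0xba>>4)&0x3 = 0x3
flags:2 @ bit 6 → (0xba>>6)&0x3 = 0x2  ←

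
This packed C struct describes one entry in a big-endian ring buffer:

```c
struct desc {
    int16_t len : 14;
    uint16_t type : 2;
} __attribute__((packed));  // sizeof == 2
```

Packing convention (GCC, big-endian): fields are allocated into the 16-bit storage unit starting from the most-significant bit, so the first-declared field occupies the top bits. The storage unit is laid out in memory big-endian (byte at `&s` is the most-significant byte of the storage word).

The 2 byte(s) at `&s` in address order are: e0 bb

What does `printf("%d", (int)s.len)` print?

[0]=0xe0 [1]=0xbb (big-endian) → word 0xe0bb
len [2+:14] = (word>>2) & 0x3fff = 14382  ←
type [0+:2] = (word>>0) & 0x3 = 3
len signed 14b, MSB=1: 14382 - 16384 = -2002

-2002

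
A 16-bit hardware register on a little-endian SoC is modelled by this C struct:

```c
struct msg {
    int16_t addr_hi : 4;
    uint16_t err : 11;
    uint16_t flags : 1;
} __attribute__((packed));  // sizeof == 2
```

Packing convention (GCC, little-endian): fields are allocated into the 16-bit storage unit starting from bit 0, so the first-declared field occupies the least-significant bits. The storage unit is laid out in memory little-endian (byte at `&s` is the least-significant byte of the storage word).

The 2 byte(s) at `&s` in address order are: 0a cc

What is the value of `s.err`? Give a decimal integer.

1216

[0]=0x0a [1]=0xcc (little-endian) → word 0xcc0a
addr_hi [0+:4] = (word>>0) & 0xf = 10
err [4+:11] = (word>>4) & 0x7ff = 1216  ←
flags [15+:1] = (word>>15) & 0x1 = 1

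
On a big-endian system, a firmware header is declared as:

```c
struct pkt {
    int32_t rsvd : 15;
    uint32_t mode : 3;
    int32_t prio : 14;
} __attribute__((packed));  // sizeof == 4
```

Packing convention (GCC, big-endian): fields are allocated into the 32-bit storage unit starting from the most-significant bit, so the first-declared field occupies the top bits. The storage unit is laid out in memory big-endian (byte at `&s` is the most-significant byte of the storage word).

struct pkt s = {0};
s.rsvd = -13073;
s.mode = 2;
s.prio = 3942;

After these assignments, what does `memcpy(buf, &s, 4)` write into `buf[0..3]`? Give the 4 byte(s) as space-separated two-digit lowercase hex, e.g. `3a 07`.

99 de 8f 66

[17+:15] rsvd=-13073 & 0x7fff = 0x4cef; word=0x99de0000
[14+:3] mode=2 & 0x7 = 0x2; word=0x99de8000
[0+:14] prio=3942 & 0x3fff = 0xf66; word=0x99de8f66
word = 0x99de8f66 → big-endian bytes:
  [0]=0x99  [1]=0xde  [2]=0x8f  [3]=0x66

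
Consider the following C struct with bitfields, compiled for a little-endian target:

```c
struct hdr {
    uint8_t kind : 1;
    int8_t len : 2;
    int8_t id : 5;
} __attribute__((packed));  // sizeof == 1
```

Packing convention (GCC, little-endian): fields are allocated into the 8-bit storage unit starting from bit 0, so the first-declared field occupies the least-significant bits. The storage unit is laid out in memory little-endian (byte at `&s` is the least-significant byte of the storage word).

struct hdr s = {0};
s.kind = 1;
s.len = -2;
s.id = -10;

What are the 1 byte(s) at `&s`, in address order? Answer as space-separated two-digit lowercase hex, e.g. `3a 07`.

b5

[0+:1] kind=1 & 0x1 = 0x1; word=0x01
[1+:2] len=-2 & 0x3 = 0x2; word=0x05
[3+:5] id=-10 & 0x1f = 0x16; word=0xb5
word = 0xb5 → little-endian bytes:
  [0]=0xb5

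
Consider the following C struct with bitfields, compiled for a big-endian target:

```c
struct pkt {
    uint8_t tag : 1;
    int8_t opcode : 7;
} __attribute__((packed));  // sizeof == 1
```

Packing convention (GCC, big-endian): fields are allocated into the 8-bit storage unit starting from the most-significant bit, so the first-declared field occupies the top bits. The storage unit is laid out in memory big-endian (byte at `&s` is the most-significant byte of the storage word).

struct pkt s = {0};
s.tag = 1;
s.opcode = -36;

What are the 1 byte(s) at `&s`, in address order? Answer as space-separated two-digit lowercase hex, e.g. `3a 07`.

dc

[7+:1] tag=1 & 0x1 = 0x1; word=0x80
[0+:7] opcode=-36 & 0x7f = 0x5c; word=0xdc
word = 0xdc → big-endian bytes:
  [0]=0xdc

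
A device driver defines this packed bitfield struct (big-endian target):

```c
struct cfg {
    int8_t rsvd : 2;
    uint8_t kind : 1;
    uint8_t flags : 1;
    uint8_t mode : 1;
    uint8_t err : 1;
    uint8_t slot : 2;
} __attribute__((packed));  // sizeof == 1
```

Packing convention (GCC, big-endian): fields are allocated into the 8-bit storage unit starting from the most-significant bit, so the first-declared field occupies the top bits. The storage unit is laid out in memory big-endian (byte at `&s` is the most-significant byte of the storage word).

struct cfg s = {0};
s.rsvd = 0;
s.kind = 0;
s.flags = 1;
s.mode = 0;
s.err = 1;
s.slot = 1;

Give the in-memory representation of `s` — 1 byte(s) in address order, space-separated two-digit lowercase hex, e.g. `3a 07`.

rsvd (2b) val=0 bits=0x0 at bit 6: 0x00
kind (1b) val=0 bits=0x0 at bit 5: 0x00
flags (1b) val=1 bits=0x1 at bit 4: 0x10
mode (1b) val=0 bits=0x0 at bit 3: 0x10
err (1b) val=1 bits=0x1 at bit 2: 0x14
slot (2b) val=1 bits=0x1 at bit 0: 0x15
word = 0x15 → big-endian bytes:
  [0]=0x15

15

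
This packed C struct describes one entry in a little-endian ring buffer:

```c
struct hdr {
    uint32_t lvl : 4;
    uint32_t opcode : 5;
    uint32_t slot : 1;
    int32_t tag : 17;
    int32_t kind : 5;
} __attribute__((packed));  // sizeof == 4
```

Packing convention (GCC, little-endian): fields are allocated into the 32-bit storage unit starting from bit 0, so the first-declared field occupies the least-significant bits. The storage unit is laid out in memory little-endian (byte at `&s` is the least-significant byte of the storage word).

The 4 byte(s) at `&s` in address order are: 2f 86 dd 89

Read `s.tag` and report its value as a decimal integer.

30561

[0]=0x2f [1]=0x86 [2]=0xdd [3]=0x89 (little-endian) → word 0x89dd862f
lvl [0+:4] = (word>>0) & 0xf = 15
opcode [4+:5] = (word>>4) & 0x1f = 2
slot [9+:1] = (word>>9) & 0x1 = 1
tag [10+:17] = (word>>10) & 0x1ffff = 30561  ←
kind [27+:5] = (word>>27) & 0x1f = 17
tag signed 17b, MSB=0: value = 30561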